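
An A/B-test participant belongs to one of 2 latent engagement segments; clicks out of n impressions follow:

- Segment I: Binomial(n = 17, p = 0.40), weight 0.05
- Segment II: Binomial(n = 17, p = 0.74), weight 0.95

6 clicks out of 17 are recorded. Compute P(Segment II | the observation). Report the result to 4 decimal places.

0.0715

Posterior ∝ prior × likelihood, so P(k | x) ∝ π_k f_k(x); normalise over all components.
Binomial probabilities:
  f_I = C(17,6)·0.40^6·0.60^11 = 12376·0.004096·0.00362797 = 0.183909
  f_II = C(17,6)·0.74^6·0.26^11 = 12376·0.164206·3.67034e-07 = 0.000745895
Unnormalised posteriors:
  π_I·f_I = 0.05 × 0.183909 = 0.00919547
  π_II·f_II = 0.95 × 0.000745895 = 0.0007086
Denominator: 0.00919547 + 0.0007086 = 0.00990407
So the posterior for Segment II is 0.0007086 / 0.00990407 ≈ 0.0715.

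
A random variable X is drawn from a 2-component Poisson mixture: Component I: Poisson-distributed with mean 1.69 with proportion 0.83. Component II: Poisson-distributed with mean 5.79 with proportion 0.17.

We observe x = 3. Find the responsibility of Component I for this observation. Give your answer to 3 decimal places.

Posterior ∝ prior × likelihood, so P(k | x) ∝ P(Z=k) f_k(x); normalise over all components.
Component likelihoods at x = 3:
  p_I = e^(−1.69)·1.69^3/3! = 0.14844
  p_II = e^(−5.79)·5.79^3/3! = 0.098928
Multiply by the mixture weights:
  P(Z=I)·p_I = 0.83 × 0.14844 = 0.123205
  P(Z=II)·p_II = 0.17 × 0.098928 = 0.0168178
Marginal: 0.123205 + 0.0168178 = 0.140023
P(Component I | x) ≈ 0.880

0.880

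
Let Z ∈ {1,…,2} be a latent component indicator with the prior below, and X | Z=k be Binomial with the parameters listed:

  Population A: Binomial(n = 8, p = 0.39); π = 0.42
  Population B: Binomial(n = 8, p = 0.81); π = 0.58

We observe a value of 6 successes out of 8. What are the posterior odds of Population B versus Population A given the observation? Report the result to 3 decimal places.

The posterior odds equal the prior odds times the likelihood ratio: (π_i/π_j)·(f_i(x)/f_j(x)).
Evaluate each component's likelihood at the observed value:
  L_A = 0.0366611
  L_B = 0.28548
Posterior odds = (π_B·L_B) / (π_A·L_A) = (0.58·0.28548) / (0.42·0.0366611) = 0.165578 / 0.0153977 ≈ 10.753

10.753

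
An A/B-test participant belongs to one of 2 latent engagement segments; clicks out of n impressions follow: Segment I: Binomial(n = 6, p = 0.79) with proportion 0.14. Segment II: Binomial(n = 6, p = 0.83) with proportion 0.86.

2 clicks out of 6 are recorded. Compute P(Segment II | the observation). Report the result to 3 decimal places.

The responsibility of component k is w_k f_k(x) divided by Σ_j w_j f_j(x).
Evaluate each component's likelihood at the observed value:
  p_I = C(6,2)·0.79^2·0.21^4 = 15·0.6241·0.00194481 = 0.0182063
  p_II = C(6,2)·0.83^2·0.17^4 = 15·0.6889·0.00083521 = 0.00863064
Multiply by the mixture weights:
  w_I·p_I = 0.14 × 0.0182063 = 0.00254889
  w_II·p_II = 0.86 × 0.00863064 = 0.00742235
Marginal: 0.00254889 + 0.00742235 = 0.00997124
P(Segment II | data) = 0.00742235 / 0.00997124 ≈ 0.744

0.744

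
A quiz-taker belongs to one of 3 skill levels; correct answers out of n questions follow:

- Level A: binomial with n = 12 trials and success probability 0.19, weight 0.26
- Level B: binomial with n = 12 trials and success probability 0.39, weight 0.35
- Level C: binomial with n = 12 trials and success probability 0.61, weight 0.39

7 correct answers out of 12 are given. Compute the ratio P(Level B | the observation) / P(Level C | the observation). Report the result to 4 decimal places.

The posterior odds equal the prior odds times the likelihood ratio: (w_i/w_j)·(f_i(x)/f_j(x)).
Evaluate each component's likelihood at the observed value:
  p_A = C(12,7)·0.19^7·0.81^5 = 792·8.93872e-06·0.348678 = 0.00246846
  p_B = C(12,7)·0.39^7·0.61^5 = 792·0.00137231·0.0844596 = 0.0917966
  p_C = C(12,7)·0.61^7·0.39^5 = 792·0.0314274·0.00902242 = 0.224573
Odds = (0.35/0.39) × (0.0917966/0.224573) = 0.897436 × 0.408761 ≈ 0.3668

0.3668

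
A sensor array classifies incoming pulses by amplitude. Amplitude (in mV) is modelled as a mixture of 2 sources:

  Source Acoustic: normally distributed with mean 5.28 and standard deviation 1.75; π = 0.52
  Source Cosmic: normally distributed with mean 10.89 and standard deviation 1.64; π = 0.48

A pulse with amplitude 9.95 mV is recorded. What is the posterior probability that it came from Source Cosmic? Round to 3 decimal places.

0.967

The responsibility of component k is w_k f_k(x) divided by Σ_j w_j f_j(x).
Component likelihoods at x = 9.95 mV:
  L_Acoustic = (1/(1.75·√(2π)))·exp(−(9.95−5.28)²/(2·1.75²)) = 0.227967·exp(-3.56064) = 0.00647899
  L_Cosmic = (1/(1.64·√(2π)))·exp(−(9.95−10.89)²/(2·1.64²)) = 0.243257·exp(-0.16426) = 0.206409
Multiply by the mixture weights:
  w_Acoustic·L_Acoustic = 0.52 × 0.00647899 = 0.00336907
  w_Cosmic·L_Cosmic = 0.48 × 0.206409 = 0.0990762
Marginal: 0.00336907 + 0.0990762 = 0.102445
P(Source Cosmic | the observation) = 0.0990762 / 0.102445 ≈ 0.967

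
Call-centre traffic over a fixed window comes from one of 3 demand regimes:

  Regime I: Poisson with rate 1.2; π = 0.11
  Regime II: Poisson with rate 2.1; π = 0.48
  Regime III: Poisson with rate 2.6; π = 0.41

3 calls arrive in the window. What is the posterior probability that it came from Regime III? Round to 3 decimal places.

P(component k | x) = π_k·f_k(x) / marginal(x), where marginal(x) = Σ_j π_j·f_j(x).
Component likelihoods at x = 3 calls:
  p_I = 0.0867439
  p_II = 0.189011
  p_III = 0.217572
Multiply by the mixture weights:
  π_I·p_I = 0.11 × 0.0867439 = 0.00954183
  π_II·p_II = 0.48 × 0.189011 = 0.0907255
  π_III·p_III = 0.41 × 0.217572 = 0.0892045
Evidence: 0.00954183 + 0.0907255 + 0.0892045 = 0.189472
P(Regime III | data) = 0.0892045 / 0.189472 ≈ 0.471

0.471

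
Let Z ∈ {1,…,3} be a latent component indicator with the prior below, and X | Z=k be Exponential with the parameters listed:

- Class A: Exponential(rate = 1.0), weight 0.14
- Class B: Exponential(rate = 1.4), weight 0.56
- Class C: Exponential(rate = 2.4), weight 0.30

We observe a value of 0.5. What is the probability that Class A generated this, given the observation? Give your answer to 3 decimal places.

The responsibility of component k is π_k f_k(x) divided by Σ_j π_j f_j(x).
Exponential densities:
  f_A = 0.606531
  f_B = 0.695219
  f_C = 0.722866
Weight by the priors:
  π_A·f_A = 0.14 × 0.606531 = 0.0849143
  π_B·f_B = 0.56 × 0.695219 = 0.389323
  π_C·f_C = 0.30 × 0.722866 = 0.21686
Evidence: 0.0849143 + 0.389323 + 0.21686 = 0.691097
So the posterior for Class A is 0.0849143 / 0.691097 ≈ 0.123.

0.123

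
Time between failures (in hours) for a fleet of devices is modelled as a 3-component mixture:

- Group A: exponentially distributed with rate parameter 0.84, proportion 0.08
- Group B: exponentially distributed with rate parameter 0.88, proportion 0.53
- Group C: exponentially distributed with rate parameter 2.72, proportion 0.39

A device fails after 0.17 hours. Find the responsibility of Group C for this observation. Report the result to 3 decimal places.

The responsibility of component k is π_k f_k(x) divided by Σ_j π_j f_j(x).
Component likelihoods at x = 0.17 hours:
  f_A = 0.84·e^(−0.84·0.17) = 0.84·e^(−0.1428) = 0.728219
  f_B = 0.88·e^(−0.88·0.17) = 0.88·e^(−0.1496) = 0.757726
  f_C = 2.72·e^(−2.72·0.17) = 2.72·e^(−0.4624) = 1.71298
Weight by the priors:
  π_A·f_A = 0.08 × 0.728219 = 0.0582575
  π_B·f_B = 0.53 × 0.757726 = 0.401595
  π_C·f_C = 0.39 × 1.71298 = 0.66806
Sum: 0.0582575 + 0.401595 + 0.66806 = 1.12791
So the posterior for Group C is 0.66806 / 1.12791 ≈ 0.592.

0.592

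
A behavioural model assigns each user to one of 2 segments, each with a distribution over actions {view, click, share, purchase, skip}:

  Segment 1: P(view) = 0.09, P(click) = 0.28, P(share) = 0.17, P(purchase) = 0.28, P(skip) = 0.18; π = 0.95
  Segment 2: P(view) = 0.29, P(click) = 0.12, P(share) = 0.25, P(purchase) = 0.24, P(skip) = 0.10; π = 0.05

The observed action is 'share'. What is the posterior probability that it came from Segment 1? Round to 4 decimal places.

0.9282

The responsibility of component k is P(Z=k) f_k(x) divided by Σ_j P(Z=j) f_j(x).
Evaluate each component's likelihood at the observed value:
  p_1 = P(share | comp) = 0.17
  p_2 = P(share | comp) = 0.25
Prior × likelihood for each component:
  P(Z=1)·p_1 = 0.95 × 0.17 = 0.1615
  P(Z=2)·p_2 = 0.05 × 0.25 = 0.0125
Evidence: 0.1615 + 0.0125 = 0.174
P(Segment 1 | x) = 0.1615 / 0.174 ≈ 0.9282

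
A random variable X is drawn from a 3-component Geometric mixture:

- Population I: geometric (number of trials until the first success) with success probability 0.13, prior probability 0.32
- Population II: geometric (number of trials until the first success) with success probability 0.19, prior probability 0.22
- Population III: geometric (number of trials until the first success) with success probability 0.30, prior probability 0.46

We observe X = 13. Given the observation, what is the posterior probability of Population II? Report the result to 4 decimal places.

Apply Bayes' rule: the posterior for each component is proportional to its prior times its likelihood at x.
Geometric probabilities:
  L_I = 0.0244441
  L_II = 0.0151556
  L_III = 0.00415239
Unnormalised posteriors:
  P(Z=I)·L_I = 0.32 × 0.0244441 = 0.00782212
  P(Z=II)·L_II = 0.22 × 0.0151556 = 0.00333424
  P(Z=III)·L_III = 0.46 × 0.00415239 = 0.0019101
Sum: 0.00782212 + 0.00333424 + 0.0019101 = 0.0130665
P(Population II | data) = 0.00333424 / 0.0130665 ≈ 0.2552

0.2552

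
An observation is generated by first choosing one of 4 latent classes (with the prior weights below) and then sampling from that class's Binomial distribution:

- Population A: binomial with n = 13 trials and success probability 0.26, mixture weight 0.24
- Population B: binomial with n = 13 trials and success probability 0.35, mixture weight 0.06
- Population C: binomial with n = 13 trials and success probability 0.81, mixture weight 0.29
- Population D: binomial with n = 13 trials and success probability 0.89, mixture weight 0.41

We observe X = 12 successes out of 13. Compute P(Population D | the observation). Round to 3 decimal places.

By Bayes' theorem, P(k | x) = π_k f_k(x) / Σ_j π_j f_j(x).
Evaluate each component's likelihood at the observed value:
  L_A = C(13,12)·0.26^12·0.74^1 = 13·9.5429e-08·0.74 = 9.18027e-07
  L_B = C(13,12)·0.35^12·0.65^1 = 13·3.37922e-06·0.65 = 2.85544e-05
  L_C = C(13,12)·0.81^12·0.19^1 = 13·0.0797664·0.19 = 0.197023
  L_D = C(13,12)·0.89^12·0.11^1 = 13·0.24699·0.11 = 0.353196
Weight by the priors:
  π_A·L_A = 0.24 × 9.18027e-07 = 2.20326e-07
  π_B·L_B = 0.06 × 2.85544e-05 = 1.71326e-06
  π_C·L_C = 0.29 × 0.197023 = 0.0571367
  π_D·L_D = 0.41 × 0.353196 = 0.14481
Normaliser: 2.20326e-07 + 1.71326e-06 + 0.0571367 + 0.14481 = 0.201949
So the posterior for Population D is 0.14481 / 0.201949 ≈ 0.717.

0.717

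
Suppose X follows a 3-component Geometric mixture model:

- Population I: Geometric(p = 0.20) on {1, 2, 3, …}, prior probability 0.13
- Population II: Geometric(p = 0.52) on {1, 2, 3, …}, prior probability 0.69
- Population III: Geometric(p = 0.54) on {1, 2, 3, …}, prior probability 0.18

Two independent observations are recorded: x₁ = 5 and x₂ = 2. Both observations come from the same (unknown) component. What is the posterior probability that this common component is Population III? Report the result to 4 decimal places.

0.1434

By Bayes' theorem, P(k | x) = π_k f_k(x) / Σ_j π_j f_j(x).
Since both observations come from the same component, the likelihood for component k is f_k(x₁)·f_k(x₂).
  L_I = [0.20·(1−0.20)^4 = 0.20·0.4096 = 0.08192] × [0.16] = 0.0131072
  L_II = [0.52·(1−0.52)^4 = 0.52·0.0530842 = 0.0276038] × [0.2496] = 0.0068899
  L_III = [0.54·(1−0.54)^4 = 0.54·0.0447746 = 0.0241783] × [0.2484] = 0.00600588
Multiply by the mixture weights:
  π_I·L_I = 0.13 × 0.0131072 = 0.00170394
  π_II·L_II = 0.69 × 0.0068899 = 0.00475403
  π_III·L_III = 0.18 × 0.00600588 = 0.00108106
Denominator: 0.00170394 + 0.00475403 + 0.00108106 = 0.00753902
P(Population III | x₁,x₂) ≈ 0.1434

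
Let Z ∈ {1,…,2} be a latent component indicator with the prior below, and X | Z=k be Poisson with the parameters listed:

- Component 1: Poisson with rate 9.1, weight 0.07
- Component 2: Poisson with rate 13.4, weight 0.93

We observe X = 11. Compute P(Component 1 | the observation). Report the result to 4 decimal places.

0.0729

P(component k | x) = w_k·f_k(x) / marginal(x), where marginal(x) = Σ_j w_j·f_j(x).
Evaluate each component's likelihood at the observed value:
  p_1 = 0.0991334
  p_2 = 0.0949404
Weight by the priors:
  w_1·p_1 = 0.07 × 0.0991334 = 0.00693933
  w_2·p_2 = 0.93 × 0.0949404 = 0.0882946
Sum: 0.00693933 + 0.0882946 = 0.0952339
Responsibility of Component 1: 0.00693933 / 0.0952339 ≈ 0.0729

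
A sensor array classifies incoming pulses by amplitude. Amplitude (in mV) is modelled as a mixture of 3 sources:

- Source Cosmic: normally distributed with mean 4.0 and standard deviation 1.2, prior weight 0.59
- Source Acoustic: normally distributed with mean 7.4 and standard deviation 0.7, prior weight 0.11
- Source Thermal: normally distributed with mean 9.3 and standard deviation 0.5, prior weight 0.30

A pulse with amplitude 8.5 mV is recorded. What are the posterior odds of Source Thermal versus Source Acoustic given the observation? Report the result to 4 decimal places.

Only the two components matter; the odds are (P(Z=i) f_i(x)) / (P(Z=j) f_j(x)).
Component likelihoods at x = 8.5 mV:
  f_Cosmic = (1/(1.2·√(2π)))·exp(−(8.5−4.0)²/(2·1.2²)) = 0.332452·exp(-7.03125) = 0.00029383
  f_Acoustic = (1/(0.7·√(2π)))·exp(−(8.5−7.4)²/(2·0.7²)) = 0.569918·exp(-1.23469) = 0.165803
  f_Thermal = (1/(0.5·√(2π)))·exp(−(8.5−9.3)²/(2·0.5²)) = 0.797885·exp(-1.28000) = 0.221842
0.0665525 / 0.0182383 ≈ 3.6491

3.6491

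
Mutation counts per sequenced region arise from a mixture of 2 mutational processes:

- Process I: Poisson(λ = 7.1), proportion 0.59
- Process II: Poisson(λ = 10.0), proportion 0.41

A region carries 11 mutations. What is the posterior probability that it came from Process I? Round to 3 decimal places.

0.377

Posterior ∝ prior × likelihood, so P(k | x) ∝ P(Z=k) f_k(x); normalise over all components.
Poisson probabilities:
  p_I = 0.0477744
  p_II = 0.113736
Weight by the priors:
  P(Z=I)·p_I = 0.59 × 0.0477744 = 0.0281869
  P(Z=II)·p_II = 0.41 × 0.113736 = 0.0466319
Denominator: 0.0281869 + 0.0466319 = 0.0748188
Responsibility of Process I: 0.0281869 / 0.0748188 ≈ 0.377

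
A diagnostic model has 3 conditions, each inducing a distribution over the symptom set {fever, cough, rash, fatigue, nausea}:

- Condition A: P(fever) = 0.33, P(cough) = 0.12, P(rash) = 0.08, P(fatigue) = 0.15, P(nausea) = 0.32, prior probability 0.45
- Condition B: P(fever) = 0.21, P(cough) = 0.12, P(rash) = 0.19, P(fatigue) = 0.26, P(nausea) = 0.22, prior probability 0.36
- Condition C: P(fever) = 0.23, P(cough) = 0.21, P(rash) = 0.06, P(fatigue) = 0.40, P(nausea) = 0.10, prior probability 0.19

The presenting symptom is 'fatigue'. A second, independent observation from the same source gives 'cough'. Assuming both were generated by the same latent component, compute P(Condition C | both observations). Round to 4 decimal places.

P(component k | x) = π_k·f_k(x) / marginal(x), where marginal(x) = Σ_j π_j·f_j(x).
Since both observations come from the same component, the likelihood for component k is f_k(x₁)·f_k(x₂).
  p_A = [P(fatigue | comp) = 0.15] × [0.12] = 0.018
  p_B = [P(fatigue | comp) = 0.26] × [0.12] = 0.0312
  p_C = [P(fatigue | comp) = 0.40] × [0.21] = 0.084
Weight by the priors:
  π_A·p_A = 0.45 × 0.018 = 0.0081
  π_B·p_B = 0.36 × 0.0312 = 0.011232
  π_C·p_C = 0.19 × 0.084 = 0.01596
Sum: 0.0081 + 0.011232 + 0.01596 = 0.035292
So the posterior for Condition C is 0.01596 / 0.035292 ≈ 0.4522.

0.4522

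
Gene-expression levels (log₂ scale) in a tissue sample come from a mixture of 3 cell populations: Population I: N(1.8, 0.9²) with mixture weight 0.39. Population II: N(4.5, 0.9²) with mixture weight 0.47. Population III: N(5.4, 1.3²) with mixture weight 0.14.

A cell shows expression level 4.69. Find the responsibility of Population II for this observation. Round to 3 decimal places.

0.843

Apply Bayes' rule: the posterior for each component is proportional to its prior times its likelihood at x.
Evaluate each component's likelihood at the observed value:
  f_I = (1/(0.9·√(2π)))·exp(−(4.69−1.8)²/(2·0.9²)) = 0.443269·exp(-5.15562) = 0.0025563
  f_II = (1/(0.9·√(2π)))·exp(−(4.69−4.5)²/(2·0.9²)) = 0.443269·exp(-0.02228) = 0.433501
  f_III = (1/(1.3·√(2π)))·exp(−(4.69−5.4)²/(2·1.3²)) = 0.306879·exp(-0.14914) = 0.26436
Weight by the priors:
  P(Z=I)·f_I = 0.39 × 0.0025563 = 0.000996956
  P(Z=II)·f_II = 0.47 × 0.433501 = 0.203745
  P(Z=III)·f_III = 0.14 × 0.26436 = 0.0370104
Denominator: 0.000996956 + 0.203745 + 0.0370104 = 0.241753
P(Population II | x) = 0.203745 / 0.241753 ≈ 0.843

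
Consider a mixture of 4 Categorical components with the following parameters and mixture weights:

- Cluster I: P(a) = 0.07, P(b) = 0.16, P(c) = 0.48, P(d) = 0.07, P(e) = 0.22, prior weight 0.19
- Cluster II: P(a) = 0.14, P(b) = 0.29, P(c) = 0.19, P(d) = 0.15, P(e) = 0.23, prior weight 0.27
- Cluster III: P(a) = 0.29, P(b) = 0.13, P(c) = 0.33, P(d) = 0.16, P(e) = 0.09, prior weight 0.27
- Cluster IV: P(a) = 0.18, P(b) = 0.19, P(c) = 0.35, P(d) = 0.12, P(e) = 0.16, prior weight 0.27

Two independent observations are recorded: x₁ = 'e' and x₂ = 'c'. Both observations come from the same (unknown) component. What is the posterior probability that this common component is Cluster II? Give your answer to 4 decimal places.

P(component k | x) = P(Z=k)·f_k(x) / marginal(x), where marginal(x) = Σ_j P(Z=j)·f_j(x).
Since both observations come from the same component, the likelihood for component k is f_k(x₁)·f_k(x₂).
  p_I = [P(e | comp) = 0.22] × [0.48] = 0.1056
  p_II = [P(e | comp) = 0.23] × [0.19] = 0.0437
  p_III = [P(e | comp) = 0.09] × [0.33] = 0.0297
  p_IV = [P(e | comp) = 0.16] × [0.35] = 0.056
Multiply by the mixture weights:
  P(Z=I)·p_I = 0.19 × 0.1056 = 0.020064
  P(Z=II)·p_II = 0.27 × 0.0437 = 0.011799
  P(Z=III)·p_III = 0.27 × 0.0297 = 0.008019
  P(Z=IV)·p_IV = 0.27 × 0.056 = 0.01512
Marginal: 0.020064 + 0.011799 + 0.008019 + 0.01512 = 0.055002
P(Cluster II | x₁,x₂) = 0.011799 / 0.055002 ≈ 0.2145

0.2145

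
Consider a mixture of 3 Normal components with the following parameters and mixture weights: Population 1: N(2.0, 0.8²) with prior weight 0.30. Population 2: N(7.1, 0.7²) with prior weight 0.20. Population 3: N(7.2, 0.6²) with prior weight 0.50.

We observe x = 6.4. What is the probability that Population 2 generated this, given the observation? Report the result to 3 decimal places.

Apply Bayes' rule: the posterior for each component is proportional to its prior times its likelihood at x.
Normal densities:
  f_1 = 1.34622e-07
  f_2 = 0.345672
  f_3 = 0.27335
Unnormalised posteriors:
  w_1·f_1 = 0.30 × 1.34622e-07 = 4.03866e-08
  w_2·f_2 = 0.20 × 0.345672 = 0.0691345
  w_3·f_3 = 0.50 × 0.27335 = 0.136675
Normaliser: 4.03866e-08 + 0.0691345 + 0.136675 = 0.20581
Responsibility of Population 2: 0.0691345 / 0.20581 ≈ 0.336

0.336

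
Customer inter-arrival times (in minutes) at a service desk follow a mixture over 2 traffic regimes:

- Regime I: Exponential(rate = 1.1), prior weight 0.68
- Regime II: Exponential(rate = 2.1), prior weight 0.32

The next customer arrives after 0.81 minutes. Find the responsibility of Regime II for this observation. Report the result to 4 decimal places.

0.2855

P(component k | x) = π_k·f_k(x) / marginal(x), where marginal(x) = Σ_j π_j·f_j(x).
Evaluate each component's likelihood at the observed value:
  f_I = 0.45127
  f_II = 0.383252
Multiply by the mixture weights:
  π_I·f_I = 0.68 × 0.45127 = 0.306863
  π_II·f_II = 0.32 × 0.383252 = 0.122641
Denominator: 0.306863 + 0.122641 = 0.429504
P(Regime II | 0.81 minutes) = 0.122641 / 0.429504 ≈ 0.2855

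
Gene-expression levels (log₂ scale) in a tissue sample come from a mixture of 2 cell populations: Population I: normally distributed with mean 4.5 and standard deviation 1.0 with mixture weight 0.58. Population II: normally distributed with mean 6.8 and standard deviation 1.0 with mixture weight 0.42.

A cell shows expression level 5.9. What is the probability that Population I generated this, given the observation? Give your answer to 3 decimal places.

0.437

Posterior ∝ prior × likelihood, so P(k | x) ∝ π_k f_k(x); normalise over all components.
Evaluate each component's likelihood at the observed value:
  L_I = (1/(1.0·√(2π)))·exp(−(5.9−4.5)²/(2·1.0²)) = 0.398942·exp(-0.98000) = 0.149727
  L_II = (1/(1.0·√(2π)))·exp(−(5.9−6.8)²/(2·1.0²)) = 0.398942·exp(-0.40500) = 0.266085
Unnormalised posteriors:
  π_I·L_I = 0.58 × 0.149727 = 0.0868419
  π_II·L_II = 0.42 × 0.266085 = 0.111756
Normaliser: 0.0868419 + 0.111756 = 0.198598
So the posterior for Population I is 0.0868419 / 0.198598 ≈ 0.437.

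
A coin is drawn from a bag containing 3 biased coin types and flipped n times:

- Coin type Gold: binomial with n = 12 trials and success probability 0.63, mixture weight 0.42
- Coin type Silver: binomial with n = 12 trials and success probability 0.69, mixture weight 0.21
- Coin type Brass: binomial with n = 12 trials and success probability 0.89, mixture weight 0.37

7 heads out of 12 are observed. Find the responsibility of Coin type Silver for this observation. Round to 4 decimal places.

P(component k | x) = w_k·f_k(x) / marginal(x), where marginal(x) = Σ_j w_j·f_j(x).
Evaluate each component's likelihood at the observed value:
  L_Gold = 0.21633
  L_Silver = 0.168841
  L_Brass = 0.00564181
Multiply by the mixture weights:
  w_Gold·L_Gold = 0.42 × 0.21633 = 0.0908588
  w_Silver·L_Silver = 0.21 × 0.168841 = 0.0354566
  w_Brass·L_Brass = 0.37 × 0.00564181 = 0.00208747
Marginal: 0.0908588 + 0.0354566 + 0.00208747 = 0.128403
P(Coin type Silver | data) ≈ 0.2761

0.2761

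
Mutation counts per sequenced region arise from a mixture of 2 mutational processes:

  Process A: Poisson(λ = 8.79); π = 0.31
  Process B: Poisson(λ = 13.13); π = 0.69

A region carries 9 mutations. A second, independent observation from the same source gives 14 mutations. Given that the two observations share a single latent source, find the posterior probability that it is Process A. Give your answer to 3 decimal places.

0.206

Apply Bayes' rule: the posterior for each component is proportional to its prior times its likelihood at x.
Since both observations come from the same component, the likelihood for component k is f_k(x₁)·f_k(x₂).
  L_A = [0.131428] × [0.028707] = 0.0037729
  L_B = [0.0634356] × [0.103041] = 0.00653648
Multiply by the mixture weights:
  P(Z=A)·L_A = 0.31 × 0.0037729 = 0.0011696
  P(Z=B)·L_B = 0.69 × 0.00653648 = 0.00451017
Marginal: 0.0011696 + 0.00451017 = 0.00567977
P(Process A | x) = 0.0011696 / 0.00567977 ≈ 0.206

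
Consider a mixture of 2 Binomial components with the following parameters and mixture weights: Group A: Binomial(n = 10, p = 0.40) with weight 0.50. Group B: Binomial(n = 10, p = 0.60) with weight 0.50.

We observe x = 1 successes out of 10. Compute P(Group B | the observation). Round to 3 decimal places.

Posterior ∝ prior × likelihood, so P(k | x) ∝ π_k f_k(x); normalise over all components.
Component likelihoods at x = 1 successes out of 10:
  p_A = C(10,1)·0.40^1·0.60^9 = 10·0.4·0.0100777 = 0.0403108
  p_B = C(10,1)·0.60^1·0.40^9 = 10·0.6·0.000262144 = 0.00157286
Prior × likelihood for each component:
  π_A·p_A = 0.50 × 0.0403108 = 0.0201554
  π_B·p_B = 0.50 × 0.00157286 = 0.000786432
Evidence: 0.0201554 + 0.000786432 = 0.0209418
So the posterior for Group B is 0.000786432 / 0.0209418 ≈ 0.038.

0.038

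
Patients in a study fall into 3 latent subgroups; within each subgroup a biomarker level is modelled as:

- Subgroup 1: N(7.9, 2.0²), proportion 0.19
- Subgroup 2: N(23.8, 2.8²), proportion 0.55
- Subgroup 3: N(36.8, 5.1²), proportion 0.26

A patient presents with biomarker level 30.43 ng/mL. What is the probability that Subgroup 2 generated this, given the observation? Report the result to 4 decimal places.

By Bayes' theorem, P(k | x) = P(Z=k) f_k(x) / Σ_j P(Z=j) f_j(x).
Normal densities:
  f_1 = (1/(2.0·√(2π)))·exp(−(30.43−7.9)²/(2·2.0²)) = 0.199471·exp(-63.45011) = 5.5443e-29
  f_2 = (1/(2.8·√(2π)))·exp(−(30.43−23.8)²/(2·2.8²)) = 0.142479·exp(-2.80337) = 0.008635
  f_3 = (1/(5.1·√(2π)))·exp(−(30.43−36.8)²/(2·5.1²)) = 0.078224·exp(-0.78002) = 0.0358574
Multiply by the mixture weights:
  P(Z=1)·f_1 = 0.19 × 5.5443e-29 = 1.05342e-29
  P(Z=2)·f_2 = 0.55 × 0.008635 = 0.00474925
  P(Z=3)·f_3 = 0.26 × 0.0358574 = 0.00932294
Marginal: 1.05342e-29 + 0.00474925 + 0.00932294 = 0.0140722
P(Subgroup 2 | data) = 0.00474925 / 0.0140722 ≈ 0.3375

0.3375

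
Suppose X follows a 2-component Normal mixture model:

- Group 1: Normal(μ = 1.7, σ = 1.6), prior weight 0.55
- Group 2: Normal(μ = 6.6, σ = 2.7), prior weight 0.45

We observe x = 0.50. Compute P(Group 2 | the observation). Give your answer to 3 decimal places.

0.048

Apply Bayes' rule: the posterior for each component is proportional to its prior times its likelihood at x.
Normal densities:
  L_1 = (1/(1.6·√(2π)))·exp(−(0.50−1.7)²/(2·1.6²)) = 0.249339·exp(-0.28125) = 0.188211
  L_2 = (1/(2.7·√(2π)))·exp(−(0.50−6.6)²/(2·2.7²)) = 0.147756·exp(-2.55213) = 0.0115126
Weight by the priors:
  π_1·L_1 = 0.55 × 0.188211 = 0.103516
  π_2·L_2 = 0.45 × 0.0115126 = 0.00518065
Marginal: 0.103516 + 0.00518065 = 0.108697
So the posterior for Group 2 is 0.00518065 / 0.108697 ≈ 0.048.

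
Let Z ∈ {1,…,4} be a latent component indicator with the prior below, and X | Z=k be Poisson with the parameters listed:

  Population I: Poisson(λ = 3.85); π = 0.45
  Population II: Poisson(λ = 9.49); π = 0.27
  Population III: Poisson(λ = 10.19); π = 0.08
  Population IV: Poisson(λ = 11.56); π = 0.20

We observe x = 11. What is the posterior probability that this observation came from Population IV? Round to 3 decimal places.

0.378

By Bayes' theorem, P(k | x) = π_k f_k(x) / Σ_j π_j f_j(x).
Component likelihoods at x = 11:
  f_I = 0.00146852
  f_II = 0.106492
  f_III = 0.115691
  f_IV = 0.117743
Unnormalised posteriors:
  π_I·f_I = 0.45 × 0.00146852 = 0.000660832
  π_II·f_II = 0.27 × 0.106492 = 0.0287529
  π_III·f_III = 0.08 × 0.115691 = 0.00925528
  π_IV·f_IV = 0.20 × 0.117743 = 0.0235487
Marginal: 0.000660832 + 0.0287529 + 0.00925528 + 0.0235487 = 0.0622177
P(Population IV | 11) = 0.0235487 / 0.0622177 ≈ 0.378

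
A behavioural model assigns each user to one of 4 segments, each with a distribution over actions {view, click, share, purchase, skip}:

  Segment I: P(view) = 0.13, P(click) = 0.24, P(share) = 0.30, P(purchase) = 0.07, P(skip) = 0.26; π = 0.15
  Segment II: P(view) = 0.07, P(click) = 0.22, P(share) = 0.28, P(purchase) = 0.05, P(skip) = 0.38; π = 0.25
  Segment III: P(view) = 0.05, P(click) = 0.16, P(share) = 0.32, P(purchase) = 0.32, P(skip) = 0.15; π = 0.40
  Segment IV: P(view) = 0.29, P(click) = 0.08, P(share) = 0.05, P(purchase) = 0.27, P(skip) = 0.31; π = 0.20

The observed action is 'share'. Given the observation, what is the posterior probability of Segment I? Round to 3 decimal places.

0.178

P(component k | x) = π_k·f_k(x) / marginal(x), where marginal(x) = Σ_j π_j·f_j(x).
Component likelihoods at x = 'share':
  f_I = P(share | comp) = 0.30
  f_II = P(share | comp) = 0.28
  f_III = P(share | comp) = 0.32
  f_IV = P(share | comp) = 0.05
Multiply by the mixture weights:
  π_I·f_I = 0.15 × 0.3 = 0.045
  π_II·f_II = 0.25 × 0.28 = 0.07
  π_III·f_III = 0.40 × 0.32 = 0.128
  π_IV·f_IV = 0.20 × 0.05 = 0.01
Evidence: 0.045 + 0.07 + 0.128 + 0.01 = 0.253
P(Segment I | 'share') ≈ 0.178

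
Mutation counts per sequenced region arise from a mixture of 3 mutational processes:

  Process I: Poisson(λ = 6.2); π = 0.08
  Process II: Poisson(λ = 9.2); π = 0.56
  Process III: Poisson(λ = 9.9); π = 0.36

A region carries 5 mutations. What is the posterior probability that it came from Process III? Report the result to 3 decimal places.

0.248

Apply Bayes' rule: the posterior for each component is proportional to its prior times its likelihood at x.
Evaluate each component's likelihood at the observed value:
  L_I = 0.154936
  L_II = 0.0554943
  L_III = 0.039763
Weight by the priors:
  w_I·L_I = 0.08 × 0.154936 = 0.0123949
  w_II·L_II = 0.56 × 0.0554943 = 0.0310768
  w_III·L_III = 0.36 × 0.039763 = 0.0143147
Sum: 0.0123949 + 0.0310768 + 0.0143147 = 0.0577864
P(Process III | x) ≈ 0.248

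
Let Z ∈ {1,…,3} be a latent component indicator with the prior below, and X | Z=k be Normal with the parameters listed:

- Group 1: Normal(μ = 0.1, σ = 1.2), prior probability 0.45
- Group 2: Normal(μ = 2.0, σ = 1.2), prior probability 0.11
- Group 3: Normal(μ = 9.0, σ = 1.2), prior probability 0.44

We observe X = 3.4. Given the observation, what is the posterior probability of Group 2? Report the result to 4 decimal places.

0.8444

P(component k | x) = π_k·f_k(x) / marginal(x), where marginal(x) = Σ_j π_j·f_j(x).
Normal densities:
  L_1 = 0.00757797
  L_2 = 0.168332
  L_3 = 6.20504e-06
Weight by the priors:
  π_1·L_1 = 0.45 × 0.00757797 = 0.00341009
  π_2·L_2 = 0.11 × 0.168332 = 0.0185165
  π_3·L_3 = 0.44 × 6.20504e-06 = 2.73022e-06
Normaliser: 0.00341009 + 0.0185165 + 2.73022e-06 = 0.0219294
Responsibility of Group 2: 0.0185165 / 0.0219294 ≈ 0.8444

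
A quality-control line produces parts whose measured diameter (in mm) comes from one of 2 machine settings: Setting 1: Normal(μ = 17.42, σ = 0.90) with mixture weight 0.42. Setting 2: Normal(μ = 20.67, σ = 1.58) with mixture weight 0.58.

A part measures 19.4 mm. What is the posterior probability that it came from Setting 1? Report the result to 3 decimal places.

By Bayes' theorem, P(k | x) = π_k f_k(x) / Σ_j π_j f_j(x).
Evaluate each component's likelihood at the observed value:
  f_1 = (1/(0.90·√(2π)))·exp(−(19.4−17.42)²/(2·0.90²)) = 0.443269·exp(-2.42000) = 0.0394162
  f_2 = (1/(1.58·√(2π)))·exp(−(19.4−20.67)²/(2·1.58²)) = 0.252495·exp(-0.32305) = 0.182792
Weight by the priors:
  π_1·f_1 = 0.42 × 0.0394162 = 0.0165548
  π_2·f_2 = 0.58 × 0.182792 = 0.106019
Denominator: 0.0165548 + 0.106019 = 0.122574
P(Setting 1 | 19.4 mm) = 0.0165548 / 0.122574 ≈ 0.135

0.135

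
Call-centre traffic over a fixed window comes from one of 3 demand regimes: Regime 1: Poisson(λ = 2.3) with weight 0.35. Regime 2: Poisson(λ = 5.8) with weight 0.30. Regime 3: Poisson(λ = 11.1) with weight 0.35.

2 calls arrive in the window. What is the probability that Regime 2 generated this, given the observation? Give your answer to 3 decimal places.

0.141

Posterior ∝ prior × likelihood, so P(k | x) ∝ π_k f_k(x); normalise over all components.
Evaluate each component's likelihood at the observed value:
  L_1 = 0.265185
  L_2 = 0.0509235
  L_3 = 0.000930995
Weight by the priors:
  π_1·L_1 = 0.35 × 0.265185 = 0.0928146
  π_2·L_2 = 0.30 × 0.0509235 = 0.015277
  π_3·L_3 = 0.35 × 0.000930995 = 0.000325848
Marginal: 0.0928146 + 0.015277 + 0.000325848 = 0.108418
Responsibility of Regime 2: 0.015277 / 0.108418 ≈ 0.141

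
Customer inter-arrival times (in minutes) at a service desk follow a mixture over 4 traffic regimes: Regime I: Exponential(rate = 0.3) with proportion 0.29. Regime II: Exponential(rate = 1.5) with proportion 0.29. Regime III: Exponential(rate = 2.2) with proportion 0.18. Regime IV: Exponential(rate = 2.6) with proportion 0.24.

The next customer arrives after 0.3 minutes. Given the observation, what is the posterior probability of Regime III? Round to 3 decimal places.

0.241

P(component k | x) = P(Z=k)·f_k(x) / marginal(x), where marginal(x) = Σ_j P(Z=j)·f_j(x).
Evaluate each component's likelihood at the observed value:
  L_I = 0.274179
  L_II = 0.956442
  L_III = 1.13707
  L_IV = 1.19186
Unnormalised posteriors:
  P(Z=I)·L_I = 0.29 × 0.274179 = 0.079512
  P(Z=II)·L_II = 0.29 × 0.956442 = 0.277368
  P(Z=III)·L_III = 0.18 × 1.13707 = 0.204673
  P(Z=IV)·L_IV = 0.24 × 1.19186 = 0.286045
Evidence: 0.079512 + 0.277368 + 0.204673 + 0.286045 = 0.847599
P(Regime III | the observation) = 0.204673 / 0.847599 ≈ 0.241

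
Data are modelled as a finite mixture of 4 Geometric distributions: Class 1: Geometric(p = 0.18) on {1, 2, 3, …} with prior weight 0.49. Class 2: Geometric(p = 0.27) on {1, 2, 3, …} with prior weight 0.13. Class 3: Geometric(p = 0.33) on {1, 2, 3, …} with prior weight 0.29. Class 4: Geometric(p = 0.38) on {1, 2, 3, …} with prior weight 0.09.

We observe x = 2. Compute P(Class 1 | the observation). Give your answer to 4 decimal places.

0.3946

Apply Bayes' rule: the posterior for each component is proportional to its prior times its likelihood at x.
Evaluate each component's likelihood at the observed value:
  L_1 = 0.18·(1−0.18)^1 = 0.18·0.82 = 0.1476
  L_2 = 0.27·(1−0.27)^1 = 0.27·0.73 = 0.1971
  L_3 = 0.33·(1−0.33)^1 = 0.33·0.67 = 0.2211
  L_4 = 0.38·(1−0.38)^1 = 0.38·0.62 = 0.2356
Prior × likelihood for each component:
  π_1·L_1 = 0.49 × 0.1476 = 0.072324
  π_2·L_2 = 0.13 × 0.1971 = 0.025623
  π_3·L_3 = 0.29 × 0.2211 = 0.064119
  π_4·L_4 = 0.09 × 0.2356 = 0.021204
Sum: 0.072324 + 0.025623 + 0.064119 + 0.021204 = 0.18327
Responsibility of Class 1: 0.072324 / 0.18327 ≈ 0.3946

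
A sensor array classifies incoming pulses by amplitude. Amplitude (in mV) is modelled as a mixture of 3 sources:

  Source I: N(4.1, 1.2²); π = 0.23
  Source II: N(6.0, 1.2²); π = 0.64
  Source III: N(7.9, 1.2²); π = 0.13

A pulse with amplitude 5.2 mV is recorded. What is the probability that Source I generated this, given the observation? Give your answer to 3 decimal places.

By Bayes' theorem, P(k | x) = π_k f_k(x) / Σ_j π_j f_j(x).
Evaluate each component's likelihood at the observed value:
  f_I = (1/(1.2·√(2π)))·exp(−(5.2−4.1)²/(2·1.2²)) = 0.332452·exp(-0.42014) = 0.218406
  f_II = (1/(1.2·√(2π)))·exp(−(5.2−6.0)²/(2·1.2²)) = 0.332452·exp(-0.22222) = 0.266207
  f_III = (1/(1.2·√(2π)))·exp(−(5.2−7.9)²/(2·1.2²)) = 0.332452·exp(-2.53125) = 0.0264497
Weight by the priors:
  π_I·f_I = 0.23 × 0.218406 = 0.0502334
  π_II·f_II = 0.64 × 0.266207 = 0.170372
  π_III·f_III = 0.13 × 0.0264497 = 0.00343846
Marginal: 0.0502334 + 0.170372 + 0.00343846 = 0.224044
So the posterior for Source I is 0.0502334 / 0.224044 ≈ 0.224.

0.224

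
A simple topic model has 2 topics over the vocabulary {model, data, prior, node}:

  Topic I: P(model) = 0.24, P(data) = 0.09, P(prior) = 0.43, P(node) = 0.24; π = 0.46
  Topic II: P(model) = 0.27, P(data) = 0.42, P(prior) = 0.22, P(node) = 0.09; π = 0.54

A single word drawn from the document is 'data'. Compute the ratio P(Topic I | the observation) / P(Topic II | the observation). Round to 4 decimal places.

0.1825

The posterior odds equal the prior odds times the likelihood ratio: (P(Z=i)/P(Z=j))·(f_i(x)/f_j(x)).
Categorical probabilities:
  f_I = P(data | comp) = 0.09
  f_II = P(data | comp) = 0.42
Posterior odds = (P(Z=I)·f_I) / (P(Z=II)·f_II) = (0.46·0.09) / (0.54·0.42) = 0.0414 / 0.2268 ≈ 0.1825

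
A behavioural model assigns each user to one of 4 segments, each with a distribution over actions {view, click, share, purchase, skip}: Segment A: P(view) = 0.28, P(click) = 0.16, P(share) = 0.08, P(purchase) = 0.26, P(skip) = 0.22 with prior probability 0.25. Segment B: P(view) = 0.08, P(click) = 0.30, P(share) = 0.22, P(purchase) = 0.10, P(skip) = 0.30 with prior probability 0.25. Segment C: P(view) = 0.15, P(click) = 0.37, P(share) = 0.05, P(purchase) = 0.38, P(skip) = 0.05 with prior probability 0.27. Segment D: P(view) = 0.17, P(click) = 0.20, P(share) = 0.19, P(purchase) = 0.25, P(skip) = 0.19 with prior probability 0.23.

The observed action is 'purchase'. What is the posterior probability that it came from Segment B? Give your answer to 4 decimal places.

P(component k | x) = π_k·f_k(x) / marginal(x), where marginal(x) = Σ_j π_j·f_j(x).
Component likelihoods at x = 'purchase':
  L_A = P(purchase | comp) = 0.26
  L_B = P(purchase | comp) = 0.10
  L_C = P(purchase | comp) = 0.38
  L_D = P(purchase | comp) = 0.25
Multiply by the mixture weights:
  π_A·L_A = 0.25 × 0.26 = 0.065
  π_B·L_B = 0.25 × 0.1 = 0.025
  π_C·L_C = 0.27 × 0.38 = 0.1026
  π_D·L_D = 0.23 × 0.25 = 0.0575
Sum: 0.065 + 0.025 + 0.1026 + 0.0575 = 0.2501
Responsibility of Segment B: 0.025 / 0.2501 ≈ 0.1000

0.1000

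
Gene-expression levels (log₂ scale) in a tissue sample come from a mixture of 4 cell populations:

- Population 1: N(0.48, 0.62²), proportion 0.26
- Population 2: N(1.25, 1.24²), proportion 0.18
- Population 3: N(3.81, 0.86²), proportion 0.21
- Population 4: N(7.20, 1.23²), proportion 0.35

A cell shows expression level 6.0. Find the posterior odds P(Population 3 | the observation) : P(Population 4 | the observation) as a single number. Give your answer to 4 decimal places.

0.0540

Only the two components matter; the odds are (w_i f_i(x)) / (w_j f_j(x)).
Evaluate each component's likelihood at the observed value:
  L_1 = (1/(0.62·√(2π)))·exp(−(6.0−0.48)²/(2·0.62²)) = 0.643455·exp(-39.63371) = 3.94289e-18
  L_2 = (1/(1.24·√(2π)))·exp(−(6.0−1.25)²/(2·1.24²)) = 0.321728·exp(-7.33692) = 0.000209461
  L_3 = (1/(0.86·√(2π)))·exp(−(6.0−3.81)²/(2·0.86²)) = 0.463886·exp(-3.24236) = 0.0181248
  L_4 = (1/(1.23·√(2π)))·exp(−(6.0−7.20)²/(2·1.23²)) = 0.324343·exp(-0.47591) = 0.201521
0.0038062 / 0.0705325 ≈ 0.0540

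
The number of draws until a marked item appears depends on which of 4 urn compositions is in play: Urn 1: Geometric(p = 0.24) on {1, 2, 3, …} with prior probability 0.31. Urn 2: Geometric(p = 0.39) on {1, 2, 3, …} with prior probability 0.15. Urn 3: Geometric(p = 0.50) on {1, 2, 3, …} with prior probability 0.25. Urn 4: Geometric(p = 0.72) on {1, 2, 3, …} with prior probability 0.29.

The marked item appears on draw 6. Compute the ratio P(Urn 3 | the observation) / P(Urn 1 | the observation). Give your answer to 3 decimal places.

0.207

Posterior odds = (π_i f_i(x)) / (π_j f_j(x)); the normalising sum cancels.
Component likelihoods at x = 6:
  f_1 = 0.24·(1−0.24)^5 = 0.24·0.253553 = 0.0608526
  f_2 = 0.39·(1−0.39)^5 = 0.39·0.0844596 = 0.0329393
  f_3 = 0.50·(1−0.50)^5 = 0.50·0.03125 = 0.015625
  f_4 = 0.72·(1−0.72)^5 = 0.72·0.00172104 = 0.00123915
Odds = (0.25/0.31) × (0.015625/0.0608526) = 0.806452 × 0.256768 ≈ 0.207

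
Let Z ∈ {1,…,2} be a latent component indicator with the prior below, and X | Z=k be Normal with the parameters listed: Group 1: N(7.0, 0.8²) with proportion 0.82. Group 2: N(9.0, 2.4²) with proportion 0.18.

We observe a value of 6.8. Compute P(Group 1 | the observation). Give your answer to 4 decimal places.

0.9527

By Bayes' theorem, P(k | x) = π_k f_k(x) / Σ_j π_j f_j(x).
Evaluate each component's likelihood at the observed value:
  L_1 = (1/(0.8·√(2π)))·exp(−(6.8−7.0)²/(2·0.8²)) = 0.498678·exp(-0.03125) = 0.483335
  L_2 = (1/(2.4·√(2π)))·exp(−(6.8−9.0)²/(2·2.4²)) = 0.166226·exp(-0.42014) = 0.109203
Unnormalised posteriors:
  π_1·L_1 = 0.82 × 0.483335 = 0.396335
  π_2·L_2 = 0.18 × 0.109203 = 0.0196566
Denominator: 0.396335 + 0.0196566 = 0.415991
Responsibility of Group 1: 0.396335 / 0.415991 ≈ 0.9527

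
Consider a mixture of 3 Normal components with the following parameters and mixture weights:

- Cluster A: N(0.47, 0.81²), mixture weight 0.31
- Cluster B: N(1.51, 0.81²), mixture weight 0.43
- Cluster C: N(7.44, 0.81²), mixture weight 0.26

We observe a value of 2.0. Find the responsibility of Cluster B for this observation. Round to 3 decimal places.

0.873

Apply Bayes' rule: the posterior for each component is proportional to its prior times its likelihood at x.
Normal densities:
  L_A = (1/(0.81·√(2π)))·exp(−(2.0−0.47)²/(2·0.81²)) = 0.492521·exp(-1.78395) = 0.0827304
  L_B = (1/(0.81·√(2π)))·exp(−(2.0−1.51)²/(2·0.81²)) = 0.492521·exp(-0.18298) = 0.410166
  L_C = (1/(0.81·√(2π)))·exp(−(2.0−7.44)²/(2·0.81²)) = 0.492521·exp(-22.55266) = 7.9055e-11
Weight by the priors:
  P(Z=A)·L_A = 0.31 × 0.0827304 = 0.0256464
  P(Z=B)·L_B = 0.43 × 0.410166 = 0.176371
  P(Z=C)·L_C = 0.26 × 7.9055e-11 = 2.05543e-11
Sum: 0.0256464 + 0.176371 + 2.05543e-11 = 0.202018
Responsibility of Cluster B: 0.176371 / 0.202018 ≈ 0.873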